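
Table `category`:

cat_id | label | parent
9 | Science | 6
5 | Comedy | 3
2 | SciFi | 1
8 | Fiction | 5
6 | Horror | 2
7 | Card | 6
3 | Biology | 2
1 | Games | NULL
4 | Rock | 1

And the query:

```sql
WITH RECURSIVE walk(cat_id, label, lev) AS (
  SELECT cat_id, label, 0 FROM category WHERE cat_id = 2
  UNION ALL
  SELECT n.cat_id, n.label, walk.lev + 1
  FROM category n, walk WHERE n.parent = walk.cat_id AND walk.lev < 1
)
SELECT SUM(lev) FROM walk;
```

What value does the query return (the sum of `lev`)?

Base: cat_id=2 (SciFi) at lev 0.
Iteration 1: rows with parent in {2} -> Biology (id 3, lev 1), Horror (id 6, lev 1).
Iteration 2: lev < 1 fails for all current rows; recursion stops.
SUM(lev) = 0 + 1 + 1 = 2.

2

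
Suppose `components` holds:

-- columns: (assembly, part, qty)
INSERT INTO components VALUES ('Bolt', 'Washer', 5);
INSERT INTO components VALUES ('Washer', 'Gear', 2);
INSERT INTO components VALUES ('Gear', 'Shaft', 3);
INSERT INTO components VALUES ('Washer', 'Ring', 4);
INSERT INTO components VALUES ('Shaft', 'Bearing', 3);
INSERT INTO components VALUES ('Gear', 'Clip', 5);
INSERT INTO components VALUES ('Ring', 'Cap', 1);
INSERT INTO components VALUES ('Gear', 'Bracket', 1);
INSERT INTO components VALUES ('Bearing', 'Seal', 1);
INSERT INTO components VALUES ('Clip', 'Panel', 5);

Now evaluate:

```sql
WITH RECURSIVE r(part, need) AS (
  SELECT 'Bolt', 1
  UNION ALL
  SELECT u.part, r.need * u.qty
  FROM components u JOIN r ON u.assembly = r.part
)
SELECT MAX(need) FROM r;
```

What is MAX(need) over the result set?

Base: (Bolt, need=1).
Iteration 1: components of {Bolt} -> Washer = 1*5 = 5.
Iteration 2: components of {Washer} -> Gear = 5*2 = 10, Ring = 5*4 = 20.
Iteration 3: components of {Gear,Ring} -> Bracket = 10*1 = 10, Cap = 20*1 = 20, Clip = 10*5 = 50, Shaft = 10*3 = 30.
Iteration 4: components of {Bracket,Cap,Clip,Shaft} -> Bearing = 30*3 = 90, Panel = 50*5 = 250.
Iteration 5: components of {Bearing,Panel} -> Seal = 90*1 = 90.
Iteration 6: no further components; recursion stops.
need values: 1, 5, 10, 20, 30, 50, 10, 20, 90, 250, 90; the maximum is 250.

250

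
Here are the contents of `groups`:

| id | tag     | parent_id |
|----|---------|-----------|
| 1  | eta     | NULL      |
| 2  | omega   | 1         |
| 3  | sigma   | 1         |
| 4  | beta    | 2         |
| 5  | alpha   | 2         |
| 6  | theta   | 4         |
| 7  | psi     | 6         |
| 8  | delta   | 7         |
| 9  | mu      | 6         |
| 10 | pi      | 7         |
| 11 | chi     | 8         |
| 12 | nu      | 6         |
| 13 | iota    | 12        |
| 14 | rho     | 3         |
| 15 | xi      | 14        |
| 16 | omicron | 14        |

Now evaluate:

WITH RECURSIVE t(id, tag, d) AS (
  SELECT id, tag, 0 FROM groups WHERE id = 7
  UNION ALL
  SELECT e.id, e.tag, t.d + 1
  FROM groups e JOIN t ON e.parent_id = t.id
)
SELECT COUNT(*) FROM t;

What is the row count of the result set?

4

Base: id=7 (psi) at d 0.
Iteration 1: rows with parent_id in {7} -> delta (id 8, d 1), pi (id 10, d 1).
Iteration 2: rows with parent_id in {8,10} -> chi (id 11, d 2).
Iteration 3: no rows with parent_id in {11}; recursion stops.
Total rows emitted: 4.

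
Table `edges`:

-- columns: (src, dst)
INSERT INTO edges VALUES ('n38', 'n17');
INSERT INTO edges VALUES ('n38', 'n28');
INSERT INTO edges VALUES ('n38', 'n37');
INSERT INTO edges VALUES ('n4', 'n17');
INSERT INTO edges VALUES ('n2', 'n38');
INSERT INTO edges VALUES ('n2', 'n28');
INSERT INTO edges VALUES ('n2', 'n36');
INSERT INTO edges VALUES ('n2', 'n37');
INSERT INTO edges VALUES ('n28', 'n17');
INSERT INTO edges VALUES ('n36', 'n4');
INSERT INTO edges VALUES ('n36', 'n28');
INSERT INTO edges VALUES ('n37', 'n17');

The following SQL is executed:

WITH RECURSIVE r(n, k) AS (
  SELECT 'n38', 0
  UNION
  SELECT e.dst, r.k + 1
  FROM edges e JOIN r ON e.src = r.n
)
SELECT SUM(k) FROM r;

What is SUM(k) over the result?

Base: (n38, k=0).
Iteration 1: edges from {n38} -> (n17, k=1), (n28, k=1), (n37, k=1).
Iteration 2: edges from {n17,n28,n37} -> (n17, k=2). [UNION drops 1 duplicate row(s)]
Iteration 3: no outgoing edges from {n17}; recursion stops.
SUM(k) = 0 + 1 + 1 + 1 + 2 = 5.

5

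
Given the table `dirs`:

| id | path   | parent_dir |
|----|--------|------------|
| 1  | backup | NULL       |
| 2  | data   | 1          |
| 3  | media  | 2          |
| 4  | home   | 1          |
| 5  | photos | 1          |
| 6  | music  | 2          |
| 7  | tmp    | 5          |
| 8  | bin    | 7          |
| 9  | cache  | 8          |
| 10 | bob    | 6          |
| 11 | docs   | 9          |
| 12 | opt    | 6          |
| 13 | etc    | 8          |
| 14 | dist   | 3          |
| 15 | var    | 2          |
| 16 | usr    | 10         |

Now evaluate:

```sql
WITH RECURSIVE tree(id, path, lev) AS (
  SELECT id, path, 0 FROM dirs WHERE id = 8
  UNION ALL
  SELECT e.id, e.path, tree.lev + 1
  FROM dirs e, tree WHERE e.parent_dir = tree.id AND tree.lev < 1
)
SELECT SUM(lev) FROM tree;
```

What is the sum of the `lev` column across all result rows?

Base: id=8 (bin) at lev 0.
Iteration 1: rows with parent_dir in {8} -> cache (id 9, lev 1), etc (id 13, lev 1).
Iteration 2: lev < 1 fails for all current rows; recursion stops.
SUM(lev) = 0 + 1 + 1 = 2.

2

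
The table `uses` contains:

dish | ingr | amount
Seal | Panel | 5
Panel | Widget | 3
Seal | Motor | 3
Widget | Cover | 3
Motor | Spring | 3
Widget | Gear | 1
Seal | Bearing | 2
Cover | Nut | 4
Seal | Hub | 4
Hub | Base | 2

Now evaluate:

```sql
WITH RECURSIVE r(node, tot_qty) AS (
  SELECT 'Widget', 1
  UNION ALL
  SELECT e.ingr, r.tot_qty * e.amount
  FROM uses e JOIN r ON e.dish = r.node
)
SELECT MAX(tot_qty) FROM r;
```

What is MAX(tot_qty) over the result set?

12

Base: (Widget, tot_qty=1).
Iteration 1: components of {Widget} -> Cover = 1*3 = 3, Gear = 1*1 = 1.
Iteration 2: components of {Cover,Gear} -> Nut = 3*4 = 12.
Iteration 3: no further components; recursion stops.
tot_qty values: 1, 3, 1, 12; the maximum is 12.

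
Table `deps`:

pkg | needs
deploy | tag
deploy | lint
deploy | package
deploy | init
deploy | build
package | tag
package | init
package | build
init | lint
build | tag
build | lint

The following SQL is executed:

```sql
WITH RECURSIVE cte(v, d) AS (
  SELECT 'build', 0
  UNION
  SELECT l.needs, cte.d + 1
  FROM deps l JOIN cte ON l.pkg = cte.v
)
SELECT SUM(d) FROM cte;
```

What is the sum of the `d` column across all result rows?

Base: (build, d=0).
Iteration 1: edges from {build} -> (lint, d=1), (tag, d=1).
Iteration 2: no outgoing edges from {lint,tag}; recursion stops.
SUM(d) = 0 + 1 + 1 = 2.

2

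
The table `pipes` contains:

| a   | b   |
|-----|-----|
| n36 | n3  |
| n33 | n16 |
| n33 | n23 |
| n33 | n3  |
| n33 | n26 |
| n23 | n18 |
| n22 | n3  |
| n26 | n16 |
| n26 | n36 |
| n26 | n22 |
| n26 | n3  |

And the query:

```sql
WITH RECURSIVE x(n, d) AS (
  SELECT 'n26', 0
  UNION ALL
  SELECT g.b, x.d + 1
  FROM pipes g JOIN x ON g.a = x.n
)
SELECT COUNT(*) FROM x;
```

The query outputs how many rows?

Base: (n26, d=0).
Iteration 1: edges from {n26} -> (n16, d=1), (n22, d=1), (n3, d=1), (n36, d=1).
Iteration 2: edges from {n16,n22,n3,n36} -> (n3, d=2) x2. [UNION ALL keeps all 2 new rows, including repeats]
Iteration 3: no outgoing edges from {n3}; recursion stops.
Total rows emitted: 7.

7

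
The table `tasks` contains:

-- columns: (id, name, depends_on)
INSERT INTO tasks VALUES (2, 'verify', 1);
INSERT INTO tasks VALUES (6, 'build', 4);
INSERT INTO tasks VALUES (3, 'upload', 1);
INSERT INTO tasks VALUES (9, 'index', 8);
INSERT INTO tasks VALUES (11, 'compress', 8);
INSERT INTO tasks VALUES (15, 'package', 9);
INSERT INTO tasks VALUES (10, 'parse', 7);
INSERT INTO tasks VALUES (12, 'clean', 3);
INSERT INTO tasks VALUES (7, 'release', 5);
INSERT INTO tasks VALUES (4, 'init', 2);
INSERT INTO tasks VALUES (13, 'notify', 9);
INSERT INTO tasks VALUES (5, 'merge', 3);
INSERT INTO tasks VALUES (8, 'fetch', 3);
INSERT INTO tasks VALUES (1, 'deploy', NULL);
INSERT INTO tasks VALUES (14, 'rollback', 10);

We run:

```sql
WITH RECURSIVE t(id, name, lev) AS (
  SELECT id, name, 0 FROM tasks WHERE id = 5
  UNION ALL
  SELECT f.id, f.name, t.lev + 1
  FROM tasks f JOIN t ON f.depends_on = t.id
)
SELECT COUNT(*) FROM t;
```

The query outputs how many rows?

4

Base: id=5 (merge) at lev 0.
Iteration 1: rows with depends_on in {5} -> release (id 7, lev 1).
Iteration 2: rows with depends_on in {7} -> parse (id 10, lev 2).
Iteration 3: rows with depends_on in {10} -> rollback (id 14, lev 3).
Iteration 4: no rows with depends_on in {14}; recursion stops.
Total rows emitted: 4.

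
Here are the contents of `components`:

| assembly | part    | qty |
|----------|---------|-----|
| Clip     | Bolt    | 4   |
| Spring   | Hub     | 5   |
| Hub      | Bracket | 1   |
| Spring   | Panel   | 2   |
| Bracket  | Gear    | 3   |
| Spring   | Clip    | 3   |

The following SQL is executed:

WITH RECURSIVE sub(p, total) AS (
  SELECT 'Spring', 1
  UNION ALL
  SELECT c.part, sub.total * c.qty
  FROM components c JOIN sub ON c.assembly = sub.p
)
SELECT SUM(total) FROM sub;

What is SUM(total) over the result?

43

Base: (Spring, total=1).
Iteration 1: components of {Spring} -> Clip = 1*3 = 3, Hub = 1*5 = 5, Panel = 1*2 = 2.
Iteration 2: components of {Clip,Hub,Panel} -> Bolt = 3*4 = 12, Bracket = 5*1 = 5.
Iteration 3: components of {Bolt,Bracket} -> Gear = 5*3 = 15.
Iteration 4: no further components; recursion stops.
SUM(total) = 1 + 5 + 3 + 2 + 5 + 12 + 15 = 43.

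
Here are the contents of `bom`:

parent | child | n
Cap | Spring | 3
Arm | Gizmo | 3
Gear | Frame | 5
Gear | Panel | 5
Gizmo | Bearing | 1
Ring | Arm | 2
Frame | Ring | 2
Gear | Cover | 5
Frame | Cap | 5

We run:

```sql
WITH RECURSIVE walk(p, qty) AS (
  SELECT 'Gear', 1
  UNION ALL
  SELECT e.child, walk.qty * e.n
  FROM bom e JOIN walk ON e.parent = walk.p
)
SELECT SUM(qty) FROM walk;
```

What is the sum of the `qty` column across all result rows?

Base: (Gear, qty=1).
Iteration 1: components of {Gear} -> Cover = 1*5 = 5, Frame = 1*5 = 5, Panel = 1*5 = 5.
Iteration 2: components of {Cover,Frame,Panel} -> Cap = 5*5 = 25, Ring = 5*2 = 10.
Iteration 3: components of {Cap,Ring} -> Arm = 10*2 = 20, Spring = 25*3 = 75.
Iteration 4: components of {Arm,Spring} -> Gizmo = 20*3 = 60.
Iteration 5: components of {Gizmo} -> Bearing = 60*1 = 60.
Iteration 6: no further components; recursion stops.
SUM(qty) = 1 + 5 + 5 + 5 + 10 + 25 + 20 + 75 + 60 + 60 = 266.

266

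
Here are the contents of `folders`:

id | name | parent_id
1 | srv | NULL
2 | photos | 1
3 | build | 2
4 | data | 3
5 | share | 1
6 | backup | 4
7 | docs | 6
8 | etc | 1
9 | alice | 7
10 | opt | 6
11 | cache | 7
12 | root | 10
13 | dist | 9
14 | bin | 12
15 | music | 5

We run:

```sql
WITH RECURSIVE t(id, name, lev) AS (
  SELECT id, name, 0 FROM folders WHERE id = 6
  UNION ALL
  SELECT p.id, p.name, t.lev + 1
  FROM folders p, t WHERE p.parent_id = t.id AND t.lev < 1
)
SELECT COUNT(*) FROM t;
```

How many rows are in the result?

3

Base: id=6 (backup) at lev 0.
Iteration 1: rows with parent_id in {6} -> docs (id 7, lev 1), opt (id 10, lev 1).
Iteration 2: lev < 1 fails for all current rows; recursion stops.
Total rows emitted: 3.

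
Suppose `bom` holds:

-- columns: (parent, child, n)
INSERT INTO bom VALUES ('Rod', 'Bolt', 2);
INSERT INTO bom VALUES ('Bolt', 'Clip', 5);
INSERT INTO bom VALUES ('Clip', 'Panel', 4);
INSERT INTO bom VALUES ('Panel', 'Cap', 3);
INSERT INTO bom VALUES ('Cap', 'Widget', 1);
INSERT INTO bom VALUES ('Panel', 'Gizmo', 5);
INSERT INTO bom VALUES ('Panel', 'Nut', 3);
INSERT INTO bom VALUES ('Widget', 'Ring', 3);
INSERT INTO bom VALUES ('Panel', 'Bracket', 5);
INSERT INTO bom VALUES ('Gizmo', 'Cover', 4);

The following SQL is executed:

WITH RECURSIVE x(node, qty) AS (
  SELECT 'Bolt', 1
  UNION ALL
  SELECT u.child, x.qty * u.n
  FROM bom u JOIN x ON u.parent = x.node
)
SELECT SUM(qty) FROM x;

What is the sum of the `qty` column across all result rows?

Base: (Bolt, qty=1).
Iteration 1: components of {Bolt} -> Clip = 1*5 = 5.
Iteration 2: components of {Clip} -> Panel = 5*4 = 20.
Iteration 3: components of {Panel} -> Bracket = 20*5 = 100, Cap = 20*3 = 60, Gizmo = 20*5 = 100, Nut = 20*3 = 60.
Iteration 4: components of {Bracket,Cap,Gizmo,Nut} -> Cover = 100*4 = 400, Widget = 60*1 = 60.
Iteration 5: components of {Cover,Widget} -> Ring = 60*3 = 180.
Iteration 6: no further components; recursion stops.
SUM(qty) = 1 + 5 + 20 + 60 + 100 + 60 + 100 + 60 + 400 + 180 = 986.

986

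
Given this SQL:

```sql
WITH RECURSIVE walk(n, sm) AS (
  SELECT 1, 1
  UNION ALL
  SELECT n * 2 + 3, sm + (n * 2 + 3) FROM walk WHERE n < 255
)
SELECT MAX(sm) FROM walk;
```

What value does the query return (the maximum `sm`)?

996

Base: n=1, sm=1.
Iteration 1: 1 < 255 holds -> n = 1 * 2 + 3 = 5, sm = 1 + 5 = 6.
Iteration 2: 5 < 255 holds -> n = 5 * 2 + 3 = 13, sm = 6 + 13 = 19.
Iteration 3: 13 < 255 holds -> n = 13 * 2 + 3 = 29, sm = 19 + 29 = 48.
Iteration 4: 29 < 255 holds -> n = 29 * 2 + 3 = 61, sm = 48 + 61 = 109.
Iteration 5: 61 < 255 holds -> n = 61 * 2 + 3 = 125, sm = 109 + 125 = 234.
Iteration 6: 125 < 255 holds -> n = 125 * 2 + 3 = 253, sm = 234 + 253 = 487.
Iteration 7: 253 < 255 holds -> n = 253 * 2 + 3 = 509, sm = 487 + 509 = 996.
Iteration 8: 509 < 255 fails; recursion stops.
sm values: 1, 6, 19, 48, 109, 234, 487, 996; the maximum is 996.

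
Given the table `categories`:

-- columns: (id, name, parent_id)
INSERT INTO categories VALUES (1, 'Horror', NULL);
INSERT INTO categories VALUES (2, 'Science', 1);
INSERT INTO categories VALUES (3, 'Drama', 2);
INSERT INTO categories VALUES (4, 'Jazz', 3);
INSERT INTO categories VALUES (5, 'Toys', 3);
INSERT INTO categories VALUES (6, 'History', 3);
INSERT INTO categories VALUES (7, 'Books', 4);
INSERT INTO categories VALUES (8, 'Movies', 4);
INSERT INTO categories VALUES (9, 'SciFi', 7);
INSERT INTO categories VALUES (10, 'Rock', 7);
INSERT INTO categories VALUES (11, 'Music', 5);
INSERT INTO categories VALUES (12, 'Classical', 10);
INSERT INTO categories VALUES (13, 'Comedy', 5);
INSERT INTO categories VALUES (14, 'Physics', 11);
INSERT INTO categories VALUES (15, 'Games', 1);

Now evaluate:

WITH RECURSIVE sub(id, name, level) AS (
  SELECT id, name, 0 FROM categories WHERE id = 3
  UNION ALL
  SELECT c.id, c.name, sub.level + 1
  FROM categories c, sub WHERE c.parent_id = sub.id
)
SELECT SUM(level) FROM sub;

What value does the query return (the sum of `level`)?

24

Base: id=3 (Drama) at level 0.
Iteration 1: rows with parent_id in {3} -> Jazz (id 4, level 1), Toys (id 5, level 1), History (id 6, level 1).
Iteration 2: rows with parent_id in {4,5,6} -> Books (id 7, level 2), Movies (id 8, level 2), Music (id 11, level 2), Comedy (id 13, level 2).
Iteration 3: rows with parent_id in {7,8,11,13} -> SciFi (id 9, level 3), Rock (id 10, level 3), Physics (id 14, level 3).
Iteration 4: rows with parent_id in {9,10,14} -> Classical (id 12, level 4).
Iteration 5: no rows with parent_id in {12}; recursion stops.
SUM(level) = 0 + 1 + 1 + 1 + 2 + 2 + 2 + 2 + 3 + 3 + 3 + 4 = 24.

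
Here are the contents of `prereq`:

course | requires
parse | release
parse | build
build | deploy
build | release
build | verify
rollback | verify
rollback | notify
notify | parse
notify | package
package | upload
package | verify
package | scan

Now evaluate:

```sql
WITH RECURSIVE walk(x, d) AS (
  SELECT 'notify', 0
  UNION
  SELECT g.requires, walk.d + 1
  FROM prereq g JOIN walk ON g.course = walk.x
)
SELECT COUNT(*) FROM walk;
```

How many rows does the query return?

Base: (notify, d=0).
Iteration 1: edges from {notify} -> (package, d=1), (parse, d=1).
Iteration 2: edges from {package,parse} -> (build, d=2), (release, d=2), (scan, d=2), (upload, d=2), (verify, d=2).
Iteration 3: edges from {build,release,scan,upload,verify} -> (deploy, d=3), (release, d=3), (verify, d=3).
Iteration 4: no outgoing edges from {deploy,release,verify}; recursion stops.
Total rows emitted: 11.

11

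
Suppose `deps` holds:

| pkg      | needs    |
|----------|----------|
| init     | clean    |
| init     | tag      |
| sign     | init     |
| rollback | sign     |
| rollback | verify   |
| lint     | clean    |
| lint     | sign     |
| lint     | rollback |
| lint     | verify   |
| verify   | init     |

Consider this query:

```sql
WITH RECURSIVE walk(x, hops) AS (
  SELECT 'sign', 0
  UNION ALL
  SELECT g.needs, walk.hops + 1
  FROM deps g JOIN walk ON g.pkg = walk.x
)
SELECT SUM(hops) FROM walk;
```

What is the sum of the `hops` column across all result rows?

Base: (sign, hops=0).
Iteration 1: edges from {sign} -> (init, hops=1).
Iteration 2: edges from {init} -> (clean, hops=2), (tag, hops=2).
Iteration 3: no outgoing edges from {clean,tag}; recursion stops.
SUM(hops) = 0 + 1 + 2 + 2 = 5.

5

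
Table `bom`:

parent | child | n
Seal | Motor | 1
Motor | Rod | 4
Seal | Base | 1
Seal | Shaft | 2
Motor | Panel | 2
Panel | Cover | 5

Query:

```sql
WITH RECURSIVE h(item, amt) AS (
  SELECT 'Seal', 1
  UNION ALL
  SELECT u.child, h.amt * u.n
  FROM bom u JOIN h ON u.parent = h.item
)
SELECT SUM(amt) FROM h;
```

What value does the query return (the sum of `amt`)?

Base: (Seal, amt=1).
Iteration 1: components of {Seal} -> Base = 1*1 = 1, Motor = 1*1 = 1, Shaft = 1*2 = 2.
Iteration 2: components of {Base,Motor,Shaft} -> Panel = 1*2 = 2, Rod = 1*4 = 4.
Iteration 3: components of {Panel,Rod} -> Cover = 2*5 = 10.
Iteration 4: no further components; recursion stops.
SUM(amt) = 1 + 1 + 1 + 2 + 4 + 2 + 10 = 21.

21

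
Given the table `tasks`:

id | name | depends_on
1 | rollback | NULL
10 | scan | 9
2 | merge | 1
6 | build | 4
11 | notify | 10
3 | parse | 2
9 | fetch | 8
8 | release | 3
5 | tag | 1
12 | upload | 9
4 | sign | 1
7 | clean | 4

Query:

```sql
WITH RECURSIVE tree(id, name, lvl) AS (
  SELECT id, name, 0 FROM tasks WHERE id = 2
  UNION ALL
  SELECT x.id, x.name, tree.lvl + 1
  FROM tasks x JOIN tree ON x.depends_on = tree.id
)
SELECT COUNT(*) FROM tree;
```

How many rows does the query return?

7

Base: id=2 (merge) at lvl 0.
Iteration 1: rows with depends_on in {2} -> parse (id 3, lvl 1).
Iteration 2: rows with depends_on in {3} -> release (id 8, lvl 2).
Iteration 3: rows with depends_on in {8} -> fetch (id 9, lvl 3).
Iteration 4: rows with depends_on in {9} -> scan (id 10, lvl 4), upload (id 12, lvl 4).
Iteration 5: rows with depends_on in {10,12} -> notify (id 11, lvl 5).
Iteration 6: no rows with depends_on in {11}; recursion stops.
Total rows emitted: 7.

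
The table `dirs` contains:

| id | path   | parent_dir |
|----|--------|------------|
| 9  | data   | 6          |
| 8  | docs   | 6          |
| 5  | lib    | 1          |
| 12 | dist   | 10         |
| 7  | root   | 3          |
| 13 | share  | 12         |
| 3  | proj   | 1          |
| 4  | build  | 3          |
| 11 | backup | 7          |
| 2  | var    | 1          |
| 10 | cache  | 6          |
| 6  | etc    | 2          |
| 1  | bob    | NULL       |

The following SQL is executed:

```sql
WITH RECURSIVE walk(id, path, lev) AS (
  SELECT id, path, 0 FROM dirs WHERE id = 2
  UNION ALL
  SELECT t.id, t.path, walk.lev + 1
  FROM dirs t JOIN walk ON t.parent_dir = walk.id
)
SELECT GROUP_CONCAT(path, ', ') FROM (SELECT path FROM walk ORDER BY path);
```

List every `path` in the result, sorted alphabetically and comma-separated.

Base: id=2 (var) at lev 0.
Iteration 1: rows with parent_dir in {2} -> etc (id 6, lev 1).
Iteration 2: rows with parent_dir in {6} -> docs (id 8, lev 2), data (id 9, lev 2), cache (id 10, lev 2).
Iteration 3: rows with parent_dir in {8,9,10} -> dist (id 12, lev 3).
Iteration 4: rows with parent_dir in {12} -> share (id 13, lev 4).
Iteration 5: no rows with parent_dir in {13}; recursion stops.

cache, data, dist, docs, etc, share, var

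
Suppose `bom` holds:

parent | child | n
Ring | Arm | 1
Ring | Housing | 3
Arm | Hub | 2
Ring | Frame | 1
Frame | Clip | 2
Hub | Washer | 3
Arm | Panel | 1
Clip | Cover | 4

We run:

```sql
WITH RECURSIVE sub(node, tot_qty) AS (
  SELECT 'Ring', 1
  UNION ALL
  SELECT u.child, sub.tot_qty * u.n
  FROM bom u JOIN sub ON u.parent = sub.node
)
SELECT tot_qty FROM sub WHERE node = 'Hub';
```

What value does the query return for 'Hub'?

2

Base: (Ring, tot_qty=1).
Iteration 1: components of {Ring} -> Arm = 1*1 = 1, Frame = 1*1 = 1, Housing = 1*3 = 3.
Iteration 2: components of {Arm,Frame,Housing} -> Clip = 1*2 = 2, Hub = 1*2 = 2, Panel = 1*1 = 1.
Iteration 3: components of {Clip,Hub,Panel} -> Cover = 2*4 = 8, Washer = 2*3 = 6.
Iteration 4: no further components; recursion stops.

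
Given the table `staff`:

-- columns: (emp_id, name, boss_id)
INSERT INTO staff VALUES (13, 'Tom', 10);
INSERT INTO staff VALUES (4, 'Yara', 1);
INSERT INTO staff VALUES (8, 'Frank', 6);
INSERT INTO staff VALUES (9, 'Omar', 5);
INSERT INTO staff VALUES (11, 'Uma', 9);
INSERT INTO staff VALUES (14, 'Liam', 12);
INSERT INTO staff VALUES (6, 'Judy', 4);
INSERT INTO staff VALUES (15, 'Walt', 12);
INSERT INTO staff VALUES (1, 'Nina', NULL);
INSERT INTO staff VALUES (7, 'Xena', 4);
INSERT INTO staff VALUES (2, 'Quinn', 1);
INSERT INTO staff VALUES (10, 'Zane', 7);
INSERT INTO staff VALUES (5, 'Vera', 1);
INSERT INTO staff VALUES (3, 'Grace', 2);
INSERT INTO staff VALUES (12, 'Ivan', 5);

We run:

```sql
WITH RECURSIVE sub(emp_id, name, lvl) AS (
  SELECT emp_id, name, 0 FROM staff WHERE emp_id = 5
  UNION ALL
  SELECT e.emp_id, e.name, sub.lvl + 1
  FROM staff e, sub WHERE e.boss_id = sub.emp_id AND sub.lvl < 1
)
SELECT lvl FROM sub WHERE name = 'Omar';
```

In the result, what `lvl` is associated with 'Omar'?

1

Base: emp_id=5 (Vera) at lvl 0.
Iteration 1: rows with boss_id in {5} -> Omar (id 9, lvl 1), Ivan (id 12, lvl 1).
Iteration 2: lvl < 1 fails for all current rows; recursion stops.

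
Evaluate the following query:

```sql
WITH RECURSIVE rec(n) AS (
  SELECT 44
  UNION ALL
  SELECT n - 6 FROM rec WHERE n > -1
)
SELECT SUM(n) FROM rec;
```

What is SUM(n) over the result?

180

Base: n=44.
Iteration 1: 44 > -1 holds -> n = 44 - 6 = 38.
Iteration 2: 38 > -1 holds -> n = 38 - 6 = 32.
Iteration 3: 32 > -1 holds -> n = 32 - 6 = 26.
Iteration 4: 26 > -1 holds -> n = 26 - 6 = 20.
Iteration 5: 20 > -1 holds -> n = 20 - 6 = 14.
Iteration 6: 14 > -1 holds -> n = 14 - 6 = 8.
Iteration 7: 8 > -1 holds -> n = 8 - 6 = 2.
Iteration 8: 2 > -1 holds -> n = 2 - 6 = -4.
Iteration 9: -4 > -1 fails; recursion stops.
SUM(n) = 44 + 38 + 32 + 26 + 20 + 14 + 8 + 2 + -4 = 180.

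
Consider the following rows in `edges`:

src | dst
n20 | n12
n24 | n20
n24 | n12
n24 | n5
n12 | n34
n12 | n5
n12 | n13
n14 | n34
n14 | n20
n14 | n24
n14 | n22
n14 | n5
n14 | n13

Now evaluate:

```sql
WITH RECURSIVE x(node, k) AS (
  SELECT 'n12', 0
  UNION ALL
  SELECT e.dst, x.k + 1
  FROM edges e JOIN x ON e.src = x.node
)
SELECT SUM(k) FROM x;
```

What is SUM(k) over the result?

Base: (n12, k=0).
Iteration 1: edges from {n12} -> (n13, k=1), (n34, k=1), (n5, k=1).
Iteration 2: no outgoing edges from {n13,n34,n5}; recursion stops.
SUM(k) = 0 + 1 + 1 + 1 = 3.

3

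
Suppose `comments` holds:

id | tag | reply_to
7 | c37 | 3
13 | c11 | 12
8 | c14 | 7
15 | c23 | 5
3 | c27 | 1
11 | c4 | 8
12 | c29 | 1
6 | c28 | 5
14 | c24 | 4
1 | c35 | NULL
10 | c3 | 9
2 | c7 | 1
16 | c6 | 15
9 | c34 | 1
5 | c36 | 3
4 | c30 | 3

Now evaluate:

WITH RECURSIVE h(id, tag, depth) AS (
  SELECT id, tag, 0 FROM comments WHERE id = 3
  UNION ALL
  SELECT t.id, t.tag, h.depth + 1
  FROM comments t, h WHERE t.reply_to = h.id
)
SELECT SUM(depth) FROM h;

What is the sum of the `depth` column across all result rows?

17

Base: id=3 (c27) at depth 0.
Iteration 1: rows with reply_to in {3} -> c30 (id 4, depth 1), c36 (id 5, depth 1), c37 (id 7, depth 1).
Iteration 2: rows with reply_to in {4,5,7} -> c28 (id 6, depth 2), c14 (id 8, depth 2), c24 (id 14, depth 2), c23 (id 15, depth 2).
Iteration 3: rows with reply_to in {6,8,14,15} -> c4 (id 11, depth 3), c6 (id 16, depth 3).
Iteration 4: no rows with reply_to in {11,16}; recursion stops.
SUM(depth) = 0 + 1 + 1 + 1 + 2 + 2 + 2 + 2 + 3 + 3 = 17.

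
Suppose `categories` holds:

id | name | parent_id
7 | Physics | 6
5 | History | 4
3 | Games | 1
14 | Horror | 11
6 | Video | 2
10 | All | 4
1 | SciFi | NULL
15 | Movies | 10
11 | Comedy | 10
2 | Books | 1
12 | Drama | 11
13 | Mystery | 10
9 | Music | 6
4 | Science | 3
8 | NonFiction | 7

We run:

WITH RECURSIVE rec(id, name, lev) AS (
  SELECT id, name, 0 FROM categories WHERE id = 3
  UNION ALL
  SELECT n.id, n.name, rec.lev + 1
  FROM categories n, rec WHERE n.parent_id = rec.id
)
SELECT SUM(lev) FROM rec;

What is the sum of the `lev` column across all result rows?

Base: id=3 (Games) at lev 0.
Iteration 1: rows with parent_id in {3} -> Science (id 4, lev 1).
Iteration 2: rows with parent_id in {4} -> History (id 5, lev 2), All (id 10, lev 2).
Iteration 3: rows with parent_id in {5,10} -> Comedy (id 11, lev 3), Mystery (id 13, lev 3), Movies (id 15, lev 3).
Iteration 4: rows with parent_id in {11,13,15} -> Drama (id 12, lev 4), Horror (id 14, lev 4).
Iteration 5: no rows with parent_id in {12,14}; recursion stops.
SUM(lev) = 0 + 1 + 2 + 2 + 3 + 3 + 3 + 4 + 4 = 22.

22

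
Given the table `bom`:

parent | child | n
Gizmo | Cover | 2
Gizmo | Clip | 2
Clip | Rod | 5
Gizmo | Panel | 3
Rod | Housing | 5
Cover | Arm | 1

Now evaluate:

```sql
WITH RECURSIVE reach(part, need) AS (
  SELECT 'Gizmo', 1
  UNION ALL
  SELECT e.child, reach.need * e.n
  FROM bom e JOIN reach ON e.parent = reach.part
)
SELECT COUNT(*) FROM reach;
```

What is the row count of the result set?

7

Base: (Gizmo, need=1).
Iteration 1: components of {Gizmo} -> Clip = 1*2 = 2, Cover = 1*2 = 2, Panel = 1*3 = 3.
Iteration 2: components of {Clip,Cover,Panel} -> Arm = 2*1 = 2, Rod = 2*5 = 10.
Iteration 3: components of {Arm,Rod} -> Housing = 10*5 = 50.
Iteration 4: no further components; recursion stops.
Total rows emitted: 7.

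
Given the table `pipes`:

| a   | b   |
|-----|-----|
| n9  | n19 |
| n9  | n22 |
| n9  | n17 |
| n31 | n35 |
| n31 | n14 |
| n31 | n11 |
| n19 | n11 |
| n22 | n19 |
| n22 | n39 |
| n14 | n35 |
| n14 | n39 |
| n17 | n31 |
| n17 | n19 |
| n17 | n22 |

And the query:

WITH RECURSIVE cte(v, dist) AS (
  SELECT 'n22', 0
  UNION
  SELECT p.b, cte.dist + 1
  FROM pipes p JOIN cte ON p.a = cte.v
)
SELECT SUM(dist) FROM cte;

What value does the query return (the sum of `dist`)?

4

Base: (n22, dist=0).
Iteration 1: edges from {n22} -> (n19, dist=1), (n39, dist=1).
Iteration 2: edges from {n19,n39} -> (n11, dist=2).
Iteration 3: no outgoing edges from {n11}; recursion stops.
SUM(dist) = 0 + 1 + 1 + 2 = 4.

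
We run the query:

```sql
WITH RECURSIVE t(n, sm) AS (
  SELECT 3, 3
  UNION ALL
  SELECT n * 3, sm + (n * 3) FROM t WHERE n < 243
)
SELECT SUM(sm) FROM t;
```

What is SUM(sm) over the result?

537

Base: n=3, sm=3.
Iteration 1: 3 < 243 holds -> n = 3 * 3 = 9, sm = 3 + 9 = 12.
Iteration 2: 9 < 243 holds -> n = 9 * 3 = 27, sm = 12 + 27 = 39.
Iteration 3: 27 < 243 holds -> n = 27 * 3 = 81, sm = 39 + 81 = 120.
Iteration 4: 81 < 243 holds -> n = 81 * 3 = 243, sm = 120 + 243 = 363.
Iteration 5: 243 < 243 fails; recursion stops.
SUM(sm) = 3 + 12 + 39 + 120 + 363 = 537.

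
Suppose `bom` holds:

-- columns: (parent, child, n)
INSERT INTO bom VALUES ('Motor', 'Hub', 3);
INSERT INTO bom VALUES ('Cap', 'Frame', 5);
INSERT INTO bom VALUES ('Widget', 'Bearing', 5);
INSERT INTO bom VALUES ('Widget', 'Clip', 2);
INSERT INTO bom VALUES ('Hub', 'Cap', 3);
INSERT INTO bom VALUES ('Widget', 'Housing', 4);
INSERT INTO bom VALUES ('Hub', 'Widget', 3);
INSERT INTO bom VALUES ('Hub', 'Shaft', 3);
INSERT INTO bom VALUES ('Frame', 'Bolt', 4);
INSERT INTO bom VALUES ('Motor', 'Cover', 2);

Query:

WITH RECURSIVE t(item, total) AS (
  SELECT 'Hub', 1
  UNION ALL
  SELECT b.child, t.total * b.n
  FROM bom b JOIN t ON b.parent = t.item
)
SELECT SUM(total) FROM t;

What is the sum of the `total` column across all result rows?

Base: (Hub, total=1).
Iteration 1: components of {Hub} -> Cap = 1*3 = 3, Shaft = 1*3 = 3, Widget = 1*3 = 3.
Iteration 2: components of {Cap,Shaft,Widget} -> Bearing = 3*5 = 15, Clip = 3*2 = 6, Frame = 3*5 = 15, Housing = 3*4 = 12.
Iteration 3: components of {Bearing,Clip,Frame,Housing} -> Bolt = 15*4 = 60.
Iteration 4: no further components; recursion stops.
SUM(total) = 1 + 3 + 3 + 3 + 15 + 12 + 15 + 6 + 60 = 118.

118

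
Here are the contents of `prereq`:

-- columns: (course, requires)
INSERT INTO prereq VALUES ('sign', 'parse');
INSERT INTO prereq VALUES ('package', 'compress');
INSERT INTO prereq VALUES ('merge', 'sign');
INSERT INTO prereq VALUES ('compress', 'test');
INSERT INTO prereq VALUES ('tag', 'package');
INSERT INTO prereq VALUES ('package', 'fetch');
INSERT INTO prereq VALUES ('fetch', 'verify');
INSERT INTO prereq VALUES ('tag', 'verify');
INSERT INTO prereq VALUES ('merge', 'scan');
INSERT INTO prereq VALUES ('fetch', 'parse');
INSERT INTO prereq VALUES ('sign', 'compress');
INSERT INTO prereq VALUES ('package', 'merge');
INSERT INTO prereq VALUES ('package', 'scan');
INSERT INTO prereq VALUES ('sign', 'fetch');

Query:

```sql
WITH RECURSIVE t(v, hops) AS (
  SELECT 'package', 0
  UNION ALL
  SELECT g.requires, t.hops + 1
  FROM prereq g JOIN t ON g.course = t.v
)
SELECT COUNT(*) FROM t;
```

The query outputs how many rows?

Base: (package, hops=0).
Iteration 1: edges from {package} -> (compress, hops=1), (fetch, hops=1), (merge, hops=1), (scan, hops=1).
Iteration 2: edges from {compress,fetch,merge,scan} -> (parse, hops=2), (scan, hops=2), (sign, hops=2), (test, hops=2), (verify, hops=2).
Iteration 3: edges from {parse,scan,sign,test,verify} -> (compress, hops=3), (fetch, hops=3), (parse, hops=3).
Iteration 4: edges from {compress,fetch,parse} -> (parse, hops=4), (test, hops=4), (verify, hops=4).
Iteration 5: no outgoing edges from {parse,test,verify}; recursion stops.
Total rows emitted: 16.

16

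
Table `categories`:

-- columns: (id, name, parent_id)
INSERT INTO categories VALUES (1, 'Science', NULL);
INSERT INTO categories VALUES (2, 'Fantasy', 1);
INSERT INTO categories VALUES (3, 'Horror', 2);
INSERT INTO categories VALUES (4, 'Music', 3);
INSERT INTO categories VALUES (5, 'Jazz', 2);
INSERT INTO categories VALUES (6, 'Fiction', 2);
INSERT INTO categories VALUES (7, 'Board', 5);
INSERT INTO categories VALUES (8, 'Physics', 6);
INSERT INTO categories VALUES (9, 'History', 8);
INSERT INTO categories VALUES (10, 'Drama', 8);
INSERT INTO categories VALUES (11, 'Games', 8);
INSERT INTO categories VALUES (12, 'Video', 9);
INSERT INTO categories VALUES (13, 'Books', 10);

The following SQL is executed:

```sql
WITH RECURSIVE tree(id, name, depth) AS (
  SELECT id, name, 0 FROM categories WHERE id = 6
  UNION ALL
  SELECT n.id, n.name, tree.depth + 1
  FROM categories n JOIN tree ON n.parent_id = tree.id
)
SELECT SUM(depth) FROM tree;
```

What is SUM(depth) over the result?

Base: id=6 (Fiction) at depth 0.
Iteration 1: rows with parent_id in {6} -> Physics (id 8, depth 1).
Iteration 2: rows with parent_id in {8} -> History (id 9, depth 2), Drama (id 10, depth 2), Games (id 11, depth 2).
Iteration 3: rows with parent_id in {9,10,11} -> Video (id 12, depth 3), Books (id 13, depth 3).
Iteration 4: no rows with parent_id in {12,13}; recursion stops.
SUM(depth) = 0 + 1 + 2 + 2 + 2 + 3 + 3 = 13.

13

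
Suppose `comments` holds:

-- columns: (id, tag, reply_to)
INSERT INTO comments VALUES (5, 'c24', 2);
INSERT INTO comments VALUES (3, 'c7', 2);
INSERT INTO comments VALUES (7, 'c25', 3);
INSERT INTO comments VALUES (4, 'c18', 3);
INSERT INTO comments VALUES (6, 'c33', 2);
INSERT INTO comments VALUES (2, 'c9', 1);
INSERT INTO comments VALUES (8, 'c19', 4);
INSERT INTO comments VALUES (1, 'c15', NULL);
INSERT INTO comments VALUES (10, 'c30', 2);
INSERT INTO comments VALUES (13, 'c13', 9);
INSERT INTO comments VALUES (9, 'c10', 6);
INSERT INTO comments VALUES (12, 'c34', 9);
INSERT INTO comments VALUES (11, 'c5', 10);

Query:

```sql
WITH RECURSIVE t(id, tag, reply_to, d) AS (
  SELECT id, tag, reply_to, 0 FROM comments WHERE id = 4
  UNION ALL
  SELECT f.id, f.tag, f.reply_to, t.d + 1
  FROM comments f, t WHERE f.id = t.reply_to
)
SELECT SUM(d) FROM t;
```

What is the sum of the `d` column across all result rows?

Base: id=4 (c18), reply_to=3, d 0.
Iteration 1: join on id=3 -> c7 (id 3, reply_to=2, d 1).
Iteration 2: join on id=2 -> c9 (id 2, reply_to=1, d 2).
Iteration 3: join on id=1 -> c15 (id 1, reply_to=NULL, d 3).
Iteration 4: reply_to is NULL; no match; recursion stops.
SUM(d) = 0 + 1 + 2 + 3 = 6.

6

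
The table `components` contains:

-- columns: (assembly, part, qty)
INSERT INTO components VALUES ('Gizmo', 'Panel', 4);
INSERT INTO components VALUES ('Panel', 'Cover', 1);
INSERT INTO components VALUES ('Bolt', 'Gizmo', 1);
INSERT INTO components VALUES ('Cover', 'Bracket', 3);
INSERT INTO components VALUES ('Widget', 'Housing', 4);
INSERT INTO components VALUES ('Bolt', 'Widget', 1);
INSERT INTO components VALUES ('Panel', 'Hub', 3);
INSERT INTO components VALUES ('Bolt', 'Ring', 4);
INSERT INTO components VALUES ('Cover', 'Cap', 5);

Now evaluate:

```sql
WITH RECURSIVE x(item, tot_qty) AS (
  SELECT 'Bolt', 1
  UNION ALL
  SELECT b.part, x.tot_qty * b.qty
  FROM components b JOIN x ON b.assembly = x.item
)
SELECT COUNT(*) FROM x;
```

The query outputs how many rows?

Base: (Bolt, tot_qty=1).
Iteration 1: components of {Bolt} -> Gizmo = 1*1 = 1, Ring = 1*4 = 4, Widget = 1*1 = 1.
Iteration 2: components of {Gizmo,Ring,Widget} -> Housing = 1*4 = 4, Panel = 1*4 = 4.
Iteration 3: components of {Housing,Panel} -> Cover = 4*1 = 4, Hub = 4*3 = 12.
Iteration 4: components of {Cover,Hub} -> Bracket = 4*3 = 12, Cap = 4*5 = 20.
Iteration 5: no further components; recursion stops.
Total rows emitted: 10.

10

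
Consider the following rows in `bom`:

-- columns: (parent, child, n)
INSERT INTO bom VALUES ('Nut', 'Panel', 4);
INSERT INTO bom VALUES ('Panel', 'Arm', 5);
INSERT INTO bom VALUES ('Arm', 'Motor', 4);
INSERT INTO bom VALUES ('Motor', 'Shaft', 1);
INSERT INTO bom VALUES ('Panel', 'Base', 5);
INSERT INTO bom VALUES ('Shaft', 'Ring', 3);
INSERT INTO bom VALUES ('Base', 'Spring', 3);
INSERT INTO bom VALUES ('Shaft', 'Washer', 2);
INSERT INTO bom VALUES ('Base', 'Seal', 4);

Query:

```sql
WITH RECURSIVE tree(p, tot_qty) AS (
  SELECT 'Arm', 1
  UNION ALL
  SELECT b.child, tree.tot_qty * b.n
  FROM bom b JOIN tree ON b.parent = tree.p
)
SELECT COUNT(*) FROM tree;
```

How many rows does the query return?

Base: (Arm, tot_qty=1).
Iteration 1: components of {Arm} -> Motor = 1*4 = 4.
Iteration 2: components of {Motor} -> Shaft = 4*1 = 4.
Iteration 3: components of {Shaft} -> Ring = 4*3 = 12, Washer = 4*2 = 8.
Iteration 4: no further components; recursion stops.
Total rows emitted: 5.

5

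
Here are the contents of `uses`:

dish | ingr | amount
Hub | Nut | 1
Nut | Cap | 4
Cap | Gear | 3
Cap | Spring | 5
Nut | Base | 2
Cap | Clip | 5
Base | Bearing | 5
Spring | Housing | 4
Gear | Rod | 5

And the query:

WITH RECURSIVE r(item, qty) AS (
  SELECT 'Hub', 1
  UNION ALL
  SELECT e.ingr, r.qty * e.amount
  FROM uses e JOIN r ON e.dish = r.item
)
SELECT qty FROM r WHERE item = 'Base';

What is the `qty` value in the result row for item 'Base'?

2

Base: (Hub, qty=1).
Iteration 1: components of {Hub} -> Nut = 1*1 = 1.
Iteration 2: components of {Nut} -> Base = 1*2 = 2, Cap = 1*4 = 4.
Iteration 3: components of {Base,Cap} -> Bearing = 2*5 = 10, Clip = 4*5 = 20, Gear = 4*3 = 12, Spring = 4*5 = 20.
Iteration 4: components of {Bearing,Clip,Gear,Spring} -> Housing = 20*4 = 80, Rod = 12*5 = 60.
Iteration 5: no further components; recursion stops.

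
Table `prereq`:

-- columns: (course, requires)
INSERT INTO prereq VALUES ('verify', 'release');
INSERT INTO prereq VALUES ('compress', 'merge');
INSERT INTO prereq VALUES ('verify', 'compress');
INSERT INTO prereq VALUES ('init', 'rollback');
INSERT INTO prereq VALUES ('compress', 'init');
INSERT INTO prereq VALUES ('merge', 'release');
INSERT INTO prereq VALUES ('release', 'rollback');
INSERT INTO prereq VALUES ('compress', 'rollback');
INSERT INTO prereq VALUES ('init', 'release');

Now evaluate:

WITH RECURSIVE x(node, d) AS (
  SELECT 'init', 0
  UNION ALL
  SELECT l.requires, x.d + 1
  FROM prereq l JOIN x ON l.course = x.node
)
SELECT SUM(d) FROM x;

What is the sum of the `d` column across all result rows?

Base: (init, d=0).
Iteration 1: edges from {init} -> (release, d=1), (rollback, d=1).
Iteration 2: edges from {release,rollback} -> (rollback, d=2).
Iteration 3: no outgoing edges from {rollback}; recursion stops.
SUM(d) = 0 + 1 + 1 + 2 = 4.

4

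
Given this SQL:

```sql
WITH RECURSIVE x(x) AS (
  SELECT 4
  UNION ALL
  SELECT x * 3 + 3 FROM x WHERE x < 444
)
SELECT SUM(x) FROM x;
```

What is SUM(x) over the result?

658

Base: x=4.
Iteration 1: 4 < 444 holds -> x = 4 * 3 + 3 = 15.
Iteration 2: 15 < 444 holds -> x = 15 * 3 + 3 = 48.
Iteration 3: 48 < 444 holds -> x = 48 * 3 + 3 = 147.
Iteration 4: 147 < 444 holds -> x = 147 * 3 + 3 = 444.
Iteration 5: 444 < 444 fails; recursion stops.
SUM(x) = 4 + 15 + 48 + 147 + 444 = 658.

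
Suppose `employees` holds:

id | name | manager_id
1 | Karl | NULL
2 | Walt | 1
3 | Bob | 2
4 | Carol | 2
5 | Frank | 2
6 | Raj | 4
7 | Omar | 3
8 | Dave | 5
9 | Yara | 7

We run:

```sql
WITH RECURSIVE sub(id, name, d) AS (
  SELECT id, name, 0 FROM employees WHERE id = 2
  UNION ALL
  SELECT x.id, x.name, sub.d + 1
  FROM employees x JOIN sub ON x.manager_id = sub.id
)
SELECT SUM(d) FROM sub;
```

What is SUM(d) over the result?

Base: id=2 (Walt) at d 0.
Iteration 1: rows with manager_id in {2} -> Bob (id 3, d 1), Carol (id 4, d 1), Frank (id 5, d 1).
Iteration 2: rows with manager_id in {3,4,5} -> Raj (id 6, d 2), Omar (id 7, d 2), Dave (id 8, d 2).
Iteration 3: rows with manager_id in {6,7,8} -> Yara (id 9, d 3).
Iteration 4: no rows with manager_id in {9}; recursion stops.
SUM(d) = 0 + 1 + 1 + 1 + 2 + 2 + 2 + 3 = 12.

12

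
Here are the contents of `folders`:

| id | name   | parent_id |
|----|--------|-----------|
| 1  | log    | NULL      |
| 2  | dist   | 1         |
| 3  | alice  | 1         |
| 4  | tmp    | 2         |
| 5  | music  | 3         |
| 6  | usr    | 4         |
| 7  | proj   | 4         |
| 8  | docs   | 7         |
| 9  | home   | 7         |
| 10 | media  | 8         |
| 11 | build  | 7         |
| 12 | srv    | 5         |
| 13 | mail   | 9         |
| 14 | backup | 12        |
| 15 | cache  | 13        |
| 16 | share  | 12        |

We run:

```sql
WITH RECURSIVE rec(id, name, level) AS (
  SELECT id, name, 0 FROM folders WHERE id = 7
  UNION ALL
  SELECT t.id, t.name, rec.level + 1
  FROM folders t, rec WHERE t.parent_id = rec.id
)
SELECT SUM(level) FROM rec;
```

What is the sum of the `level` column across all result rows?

10

Base: id=7 (proj) at level 0.
Iteration 1: rows with parent_id in {7} -> docs (id 8, level 1), home (id 9, level 1), build (id 11, level 1).
Iteration 2: rows with parent_id in {8,9,11} -> media (id 10, level 2), mail (id 13, level 2).
Iteration 3: rows with parent_id in {10,13} -> cache (id 15, level 3).
Iteration 4: no rows with parent_id in {15}; recursion stops.
SUM(level) = 0 + 1 + 1 + 1 + 2 + 2 + 3 = 10.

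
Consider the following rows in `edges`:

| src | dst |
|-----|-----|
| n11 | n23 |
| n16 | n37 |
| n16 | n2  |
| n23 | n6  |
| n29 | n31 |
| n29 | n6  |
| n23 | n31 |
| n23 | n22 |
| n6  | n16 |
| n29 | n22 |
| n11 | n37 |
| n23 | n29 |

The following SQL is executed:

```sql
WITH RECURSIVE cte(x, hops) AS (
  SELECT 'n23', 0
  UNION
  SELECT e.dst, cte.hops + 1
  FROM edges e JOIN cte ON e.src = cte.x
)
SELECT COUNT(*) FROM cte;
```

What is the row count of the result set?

14

Base: (n23, hops=0).
Iteration 1: edges from {n23} -> (n22, hops=1), (n29, hops=1), (n31, hops=1), (n6, hops=1).
Iteration 2: edges from {n22,n29,n31,n6} -> (n16, hops=2), (n22, hops=2), (n31, hops=2), (n6, hops=2).
Iteration 3: edges from {n16,n22,n31,n6} -> (n16, hops=3), (n2, hops=3), (n37, hops=3).
Iteration 4: edges from {n16,n2,n37} -> (n2, hops=4), (n37, hops=4).
Iteration 5: no outgoing edges from {n2,n37}; recursion stops.
Total rows emitted: 14.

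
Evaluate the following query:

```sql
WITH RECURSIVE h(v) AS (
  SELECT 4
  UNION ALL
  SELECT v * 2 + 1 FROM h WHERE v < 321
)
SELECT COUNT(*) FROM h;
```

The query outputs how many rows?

Base: v=4.
Iteration 1: 4 < 321 holds -> v = 4 * 2 + 1 = 9.
Iteration 2: 9 < 321 holds -> v = 9 * 2 + 1 = 19.
Iteration 3: 19 < 321 holds -> v = 19 * 2 + 1 = 39.
Iteration 4: 39 < 321 holds -> v = 39 * 2 + 1 = 79.
Iteration 5: 79 < 321 holds -> v = 79 * 2 + 1 = 159.
Iteration 6: 159 < 321 holds -> v = 159 * 2 + 1 = 319.
Iteration 7: 319 < 321 holds -> v = 319 * 2 + 1 = 639.
Iteration 8: 639 < 321 fails; recursion stops.
Total rows emitted: 8.

8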